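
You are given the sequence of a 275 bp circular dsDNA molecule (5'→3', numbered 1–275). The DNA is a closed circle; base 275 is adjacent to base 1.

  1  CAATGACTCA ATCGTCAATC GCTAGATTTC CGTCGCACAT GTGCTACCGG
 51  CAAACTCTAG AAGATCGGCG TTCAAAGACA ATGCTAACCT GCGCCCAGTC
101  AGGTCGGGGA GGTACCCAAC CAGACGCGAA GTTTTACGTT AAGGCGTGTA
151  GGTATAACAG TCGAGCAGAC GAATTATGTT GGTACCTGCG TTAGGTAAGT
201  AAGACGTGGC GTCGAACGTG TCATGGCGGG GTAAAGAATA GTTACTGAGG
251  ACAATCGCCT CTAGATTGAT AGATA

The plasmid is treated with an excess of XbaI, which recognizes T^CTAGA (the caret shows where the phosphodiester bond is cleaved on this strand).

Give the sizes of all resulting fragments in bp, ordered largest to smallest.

XbaI sites (TCTAGA) start at positions 56, 260.
XbaI cuts after the first base of each site, so after positions 56, 260.
Circular molecule, 2 cuts → 2 fragments:
  57–260 → 204 bp
  261–275 then 1–56 → 15 + 56 = 71 bp
Sorted largest to smallest: 204, 71 bp.

204, 71 bp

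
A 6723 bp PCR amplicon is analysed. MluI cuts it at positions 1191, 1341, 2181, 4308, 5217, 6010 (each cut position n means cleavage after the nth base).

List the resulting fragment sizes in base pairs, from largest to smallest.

Linear molecule, 6 cuts → 7 fragments:
  1191 − 0 = 1191 bp
  1341 − 1191 = 150 bp
  2181 − 1341 = 840 bp
  4308 − 2181 = 2127 bp
  5217 − 4308 = 909 bp
  6010 − 5217 = 793 bp
  6723 − 6010 = 713 bp
Sorted largest to smallest: 2127, 1191, 909, 840, 793, 713, 150 bp.

2127, 1191, 909, 840, 793, 713, 150 bp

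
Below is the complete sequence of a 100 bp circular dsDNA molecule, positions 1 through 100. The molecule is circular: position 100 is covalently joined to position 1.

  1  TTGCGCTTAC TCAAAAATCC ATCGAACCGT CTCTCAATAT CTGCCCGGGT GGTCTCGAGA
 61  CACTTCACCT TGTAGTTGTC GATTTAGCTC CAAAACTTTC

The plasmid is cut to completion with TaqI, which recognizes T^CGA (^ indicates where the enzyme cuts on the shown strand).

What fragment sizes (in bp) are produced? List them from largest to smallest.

TaqI sites (TCGA) start at positions 22, 55, 79.
TaqI cuts after the first base of each site, so after positions 22, 55, 79.
Circular molecule, 3 cuts → 3 fragments:
  23–55 → 33 bp
  56–79 → 24 bp
  80–100 then 1–22 → 21 + 22 = 43 bp
Sorted largest to smallest: 43, 33, 24 bp.

43, 33, 24 bp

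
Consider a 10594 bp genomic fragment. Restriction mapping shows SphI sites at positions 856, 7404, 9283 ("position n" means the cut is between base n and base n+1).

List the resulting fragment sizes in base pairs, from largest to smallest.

Linear molecule, 3 cuts → 4 fragments:
  856 − 0 = 856 bp
  7404 − 856 = 6548 bp
  9283 − 7404 = 1879 bp
  10594 − 9283 = 1311 bp
Sorted largest to smallest: 6548, 1879, 1311, 856 bp.

6548, 1879, 1311, 856 bp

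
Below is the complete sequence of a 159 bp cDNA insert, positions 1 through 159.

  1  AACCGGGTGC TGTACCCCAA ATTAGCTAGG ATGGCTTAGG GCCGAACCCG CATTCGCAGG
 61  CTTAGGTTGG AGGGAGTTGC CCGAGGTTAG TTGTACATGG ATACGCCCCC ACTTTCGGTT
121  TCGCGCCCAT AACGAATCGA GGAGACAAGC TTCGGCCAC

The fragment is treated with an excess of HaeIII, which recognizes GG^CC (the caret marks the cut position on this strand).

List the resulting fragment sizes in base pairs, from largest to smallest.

114, 41, 4 bp

HaeIII sites (GGCC) start at positions 40, 154.
HaeIII cuts after base 2 of each site, so after positions 41, 155.
Linear molecule, 2 cuts → 3 fragments:
  1–41 → 41 bp
  42–155 → 114 bp
  156–159 → 4 bp
Sorted largest to smallest: 114, 41, 4 bp.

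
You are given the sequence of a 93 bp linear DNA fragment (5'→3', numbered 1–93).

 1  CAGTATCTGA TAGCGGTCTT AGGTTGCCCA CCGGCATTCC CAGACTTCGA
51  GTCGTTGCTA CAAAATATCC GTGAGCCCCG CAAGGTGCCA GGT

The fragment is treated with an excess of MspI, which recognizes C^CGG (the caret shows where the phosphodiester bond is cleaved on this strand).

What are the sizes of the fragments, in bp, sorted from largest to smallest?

The MspI site (CCGG) starts at position 31.
MspI cuts after the first base of each site, so after position 31.
Linear molecule, 1 cut → 2 fragments:
  1–31 → 31 bp
  32–93 → 62 bp
Sorted largest to smallest: 62, 31 bp.

62, 31 bp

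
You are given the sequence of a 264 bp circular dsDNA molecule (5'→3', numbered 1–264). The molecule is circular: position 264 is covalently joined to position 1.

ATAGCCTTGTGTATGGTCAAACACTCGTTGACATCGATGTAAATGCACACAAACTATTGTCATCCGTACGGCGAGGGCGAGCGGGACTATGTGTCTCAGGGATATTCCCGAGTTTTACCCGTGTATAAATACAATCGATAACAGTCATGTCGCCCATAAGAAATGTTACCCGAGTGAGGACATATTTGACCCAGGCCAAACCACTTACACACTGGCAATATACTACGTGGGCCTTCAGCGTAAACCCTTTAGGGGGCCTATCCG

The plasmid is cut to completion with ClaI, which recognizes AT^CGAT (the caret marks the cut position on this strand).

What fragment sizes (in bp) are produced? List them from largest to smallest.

ClaI sites (ATCGAT) start at positions 33, 134.
ClaI cuts after base 2 of each site, so after positions 34, 135.
Circular molecule, 2 cuts → 2 fragments:
  35–135 → 101 bp
  136–264 then 1–34 → 129 + 34 = 163 bp
Sorted largest to smallest: 163, 101 bp.

163, 101 bp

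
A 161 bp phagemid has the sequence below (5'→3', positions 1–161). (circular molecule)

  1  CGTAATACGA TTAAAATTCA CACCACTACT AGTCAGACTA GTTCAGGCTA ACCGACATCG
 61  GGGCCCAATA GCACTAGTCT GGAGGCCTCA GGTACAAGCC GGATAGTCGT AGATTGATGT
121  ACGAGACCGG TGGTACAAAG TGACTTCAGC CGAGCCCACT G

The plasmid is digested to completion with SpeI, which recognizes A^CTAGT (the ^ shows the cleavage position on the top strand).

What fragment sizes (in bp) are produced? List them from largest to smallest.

SpeI sites (ACTAGT) start at positions 28, 37, 73.
SpeI cuts after the first base of each site, so after positions 28, 37, 73.
Circular molecule, 3 cuts → 3 fragments:
  29–37 → 9 bp
  38–73 → 36 bp
  74–161 then 1–28 → 88 + 28 = 116 bp
Sorted largest to smallest: 116, 36, 9 bp.

116, 36, 9 bp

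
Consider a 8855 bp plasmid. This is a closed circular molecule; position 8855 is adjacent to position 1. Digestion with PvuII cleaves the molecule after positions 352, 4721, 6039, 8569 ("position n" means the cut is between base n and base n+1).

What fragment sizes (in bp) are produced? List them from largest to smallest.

Circular molecule, 4 cuts → 4 fragments:
  4721 − 352 = 4369 bp
  6039 − 4721 = 1318 bp
  8569 − 6039 = 2530 bp
  wrap: 8855 − 8569 + 352 = 638 bp
Sorted largest to smallest: 4369, 2530, 1318, 638 bp.

4369, 2530, 1318, 638 bp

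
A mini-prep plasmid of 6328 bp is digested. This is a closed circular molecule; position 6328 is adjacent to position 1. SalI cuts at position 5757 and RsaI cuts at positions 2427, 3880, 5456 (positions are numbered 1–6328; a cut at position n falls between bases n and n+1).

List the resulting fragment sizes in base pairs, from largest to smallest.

Combined cut positions (sorted): 2427, 3880, 5456, 5757.
Circular molecule, 4 cuts → 4 fragments:
  3880 − 2427 = 1453 bp
  5456 − 3880 = 1576 bp
  5757 − 5456 = 301 bp
  wrap: 6328 − 5757 + 2427 = 2998 bp
Sorted largest to smallest: 2998, 1576, 1453, 301 bp.

2998, 1576, 1453, 301 bp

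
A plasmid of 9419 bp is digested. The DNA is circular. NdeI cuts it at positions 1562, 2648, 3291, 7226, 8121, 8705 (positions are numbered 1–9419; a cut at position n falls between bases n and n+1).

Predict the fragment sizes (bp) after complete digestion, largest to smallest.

Circular molecule, 6 cuts → 6 fragments:
  2648 − 1562 = 1086 bp
  3291 − 2648 = 643 bp
  7226 − 3291 = 3935 bp
  8121 − 7226 = 895 bp
  8705 − 8121 = 584 bp
  wrap: 9419 − 8705 + 1562 = 2276 bp
Sorted largest to smallest: 3935, 2276, 1086, 895, 643, 584 bp.

3935, 2276, 1086, 895, 643, 584 bp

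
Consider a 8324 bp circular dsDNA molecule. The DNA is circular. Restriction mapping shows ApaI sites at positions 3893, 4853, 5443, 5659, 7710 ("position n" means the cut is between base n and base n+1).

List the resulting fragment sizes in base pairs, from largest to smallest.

Circular molecule, 5 cuts → 5 fragments:
  4853 − 3893 = 960 bp
  5443 − 4853 = 590 bp
  5659 − 5443 = 216 bp
  7710 − 5659 = 2051 bp
  wrap: 8324 − 7710 + 3893 = 4507 bp
Sorted largest to smallest: 4507, 2051, 960, 590, 216 bp.

4507, 2051, 960, 590, 216 bp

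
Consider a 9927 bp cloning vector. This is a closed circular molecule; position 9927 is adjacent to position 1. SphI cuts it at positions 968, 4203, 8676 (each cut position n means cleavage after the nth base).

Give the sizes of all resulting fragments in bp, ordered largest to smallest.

4473, 3235, 2219 bp

Circular molecule, 3 cuts → 3 fragments:
  4203 − 968 = 3235 bp
  8676 − 4203 = 4473 bp
  wrap: 9927 − 8676 + 968 = 2219 bp
Sorted largest to smallest: 4473, 3235, 2219 bp.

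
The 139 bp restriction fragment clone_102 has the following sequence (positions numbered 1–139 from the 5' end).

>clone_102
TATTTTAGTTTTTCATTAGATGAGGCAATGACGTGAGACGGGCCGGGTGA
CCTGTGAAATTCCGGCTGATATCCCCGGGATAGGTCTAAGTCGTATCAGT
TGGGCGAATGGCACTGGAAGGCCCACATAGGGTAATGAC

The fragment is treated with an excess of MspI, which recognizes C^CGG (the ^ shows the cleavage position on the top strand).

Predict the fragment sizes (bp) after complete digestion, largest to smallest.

MspI sites (CCGG) start at positions 43, 62, 75.
MspI cuts after the first base of each site, so after positions 43, 62, 75.
Linear molecule, 3 cuts → 4 fragments:
  1–43 → 43 bp
  44–62 → 19 bp
  63–75 → 13 bp
  76–139 → 64 bp
Sorted largest to smallest: 64, 43, 19, 13 bp.

64, 43, 19, 13 bp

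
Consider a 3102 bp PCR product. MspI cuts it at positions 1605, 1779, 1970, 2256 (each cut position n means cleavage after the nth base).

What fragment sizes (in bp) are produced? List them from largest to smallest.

1605, 846, 286, 191, 174 bp

Linear molecule, 4 cuts → 5 fragments:
  1605 − 0 = 1605 bp
  1779 − 1605 = 174 bp
  1970 − 1779 = 191 bp
  2256 − 1970 = 286 bp
  3102 − 2256 = 846 bp
Sorted largest to smallest: 1605, 846, 286, 191, 174 bp.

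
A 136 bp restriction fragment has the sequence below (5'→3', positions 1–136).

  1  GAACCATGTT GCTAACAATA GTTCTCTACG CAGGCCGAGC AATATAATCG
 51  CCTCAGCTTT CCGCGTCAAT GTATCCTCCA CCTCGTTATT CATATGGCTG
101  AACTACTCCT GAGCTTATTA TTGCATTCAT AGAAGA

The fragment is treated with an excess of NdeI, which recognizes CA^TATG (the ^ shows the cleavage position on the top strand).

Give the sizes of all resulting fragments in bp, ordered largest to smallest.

The NdeI site (CATATG) starts at position 91.
NdeI cuts after base 2 of each site, so after position 92.
Linear molecule, 1 cut → 2 fragments:
  1–92 → 92 bp
  93–136 → 44 bp
Sorted largest to smallest: 92, 44 bp.

92, 44 bp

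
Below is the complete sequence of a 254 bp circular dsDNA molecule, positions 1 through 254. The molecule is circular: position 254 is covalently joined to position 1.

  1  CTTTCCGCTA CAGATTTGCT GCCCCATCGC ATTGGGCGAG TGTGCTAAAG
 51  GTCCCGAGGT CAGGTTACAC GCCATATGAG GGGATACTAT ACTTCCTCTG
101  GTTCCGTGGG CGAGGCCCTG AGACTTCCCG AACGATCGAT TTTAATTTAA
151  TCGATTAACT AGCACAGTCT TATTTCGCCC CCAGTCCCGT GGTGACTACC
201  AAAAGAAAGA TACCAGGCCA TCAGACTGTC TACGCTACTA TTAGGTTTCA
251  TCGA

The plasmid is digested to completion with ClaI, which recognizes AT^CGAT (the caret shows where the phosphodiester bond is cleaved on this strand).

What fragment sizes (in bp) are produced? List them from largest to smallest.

ClaI sites (ATCGAT) start at positions 135, 150.
ClaI cuts after base 2 of each site, so after positions 136, 151.
Circular molecule, 2 cuts → 2 fragments:
  137–151 → 15 bp
  152–254 then 1–136 → 103 + 136 = 239 bp
Sorted largest to smallest: 239, 15 bp.

239, 15 bp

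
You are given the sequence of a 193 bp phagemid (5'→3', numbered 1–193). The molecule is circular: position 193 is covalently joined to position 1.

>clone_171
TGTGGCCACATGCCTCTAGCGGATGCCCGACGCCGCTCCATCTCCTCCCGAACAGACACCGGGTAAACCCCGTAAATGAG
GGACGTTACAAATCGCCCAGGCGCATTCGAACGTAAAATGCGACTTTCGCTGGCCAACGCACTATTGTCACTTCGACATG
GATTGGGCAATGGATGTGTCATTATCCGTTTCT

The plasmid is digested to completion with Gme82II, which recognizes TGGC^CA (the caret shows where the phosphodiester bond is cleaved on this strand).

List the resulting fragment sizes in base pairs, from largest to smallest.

Gme82II sites (TGGCCA) start at positions 3, 131.
Gme82II cuts after base 4 of each site, so after positions 6, 134.
Circular molecule, 2 cuts → 2 fragments:
  7–134 → 128 bp
  135–193 then 1–6 → 59 + 6 = 65 bp
Sorted largest to smallest: 128, 65 bp.

128, 65 bp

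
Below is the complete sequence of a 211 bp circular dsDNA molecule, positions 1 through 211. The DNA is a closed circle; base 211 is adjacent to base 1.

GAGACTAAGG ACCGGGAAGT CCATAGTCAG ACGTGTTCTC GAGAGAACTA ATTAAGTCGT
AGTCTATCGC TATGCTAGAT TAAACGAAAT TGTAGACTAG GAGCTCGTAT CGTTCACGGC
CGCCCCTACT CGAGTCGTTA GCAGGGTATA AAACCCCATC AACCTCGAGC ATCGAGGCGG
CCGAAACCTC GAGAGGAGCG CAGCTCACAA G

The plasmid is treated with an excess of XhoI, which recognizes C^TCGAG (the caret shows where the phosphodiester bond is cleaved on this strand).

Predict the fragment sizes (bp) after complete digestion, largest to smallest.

91, 61, 35, 24 bp

XhoI sites (CTCGAG) start at positions 38, 129, 164, 188.
XhoI cuts after the first base of each site, so after positions 38, 129, 164, 188.
Circular molecule, 4 cuts → 4 fragments:
  39–129 → 91 bp
  130–164 → 35 bp
  165–188 → 24 bp
  189–211 then 1–38 → 23 + 38 = 61 bp
Sorted largest to smallest: 91, 61, 35, 24 bp.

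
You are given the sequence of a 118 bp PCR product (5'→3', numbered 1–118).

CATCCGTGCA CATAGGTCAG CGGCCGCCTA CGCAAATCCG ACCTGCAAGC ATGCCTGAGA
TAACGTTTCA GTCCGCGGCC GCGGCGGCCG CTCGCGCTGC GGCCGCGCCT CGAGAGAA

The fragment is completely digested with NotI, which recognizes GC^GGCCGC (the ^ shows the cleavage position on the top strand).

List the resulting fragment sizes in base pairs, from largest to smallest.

NotI sites (GCGGCCGC) start at positions 20, 75, 84, 99.
NotI cuts after base 2 of each site, so after positions 21, 76, 85, 100.
Linear molecule, 4 cuts → 5 fragments:
  1–21 → 21 bp
  22–76 → 55 bp
  77–85 → 9 bp
  86–100 → 15 bp
  101–118 → 18 bp
Sorted largest to smallest: 55, 21, 18, 15, 9 bp.

55, 21, 18, 15, 9 bp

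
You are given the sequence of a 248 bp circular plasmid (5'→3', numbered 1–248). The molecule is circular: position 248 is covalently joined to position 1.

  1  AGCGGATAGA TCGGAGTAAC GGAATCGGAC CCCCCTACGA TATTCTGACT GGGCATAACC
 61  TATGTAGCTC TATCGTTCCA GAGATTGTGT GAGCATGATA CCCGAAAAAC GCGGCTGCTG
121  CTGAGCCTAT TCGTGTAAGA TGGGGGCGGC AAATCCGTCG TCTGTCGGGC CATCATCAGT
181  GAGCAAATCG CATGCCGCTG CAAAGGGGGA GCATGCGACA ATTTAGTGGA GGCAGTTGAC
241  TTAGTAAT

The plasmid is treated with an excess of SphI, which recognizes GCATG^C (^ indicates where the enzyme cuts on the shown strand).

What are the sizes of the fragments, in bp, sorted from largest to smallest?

227, 21 bp

SphI sites (GCATGC) start at positions 190, 211.
SphI cuts after base 5 of each site (before the last base), so after positions 194, 215.
Circular molecule, 2 cuts → 2 fragments:
  195–215 → 21 bp
  216–248 then 1–194 → 33 + 194 = 227 bp
Sorted largest to smallest: 227, 21 bp.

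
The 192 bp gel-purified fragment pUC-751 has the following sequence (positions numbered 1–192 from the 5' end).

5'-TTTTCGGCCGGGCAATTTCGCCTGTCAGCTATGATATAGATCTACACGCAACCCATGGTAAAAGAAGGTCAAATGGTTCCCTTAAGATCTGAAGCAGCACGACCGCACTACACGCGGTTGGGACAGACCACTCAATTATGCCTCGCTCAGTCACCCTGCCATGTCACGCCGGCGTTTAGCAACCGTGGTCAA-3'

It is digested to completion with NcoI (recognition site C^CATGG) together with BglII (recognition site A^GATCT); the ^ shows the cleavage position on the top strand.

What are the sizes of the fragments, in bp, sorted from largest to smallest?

107, 38, 32, 15 bp

The NcoI site (CCATGG) starts at position 53.
NcoI cuts after the first base of each site, so after position 53.
BglII sites (AGATCT) start at positions 38, 85.
BglII cuts after the first base of each site, so after positions 38, 85.
Combined cut positions: 38, 53, 85.
Linear molecule, 3 cuts → 4 fragments:
  1–38 → 38 bp
  39–53 → 15 bp
  54–85 → 32 bp
  86–192 → 107 bp
Sorted largest to smallest: 107, 38, 32, 15 bp.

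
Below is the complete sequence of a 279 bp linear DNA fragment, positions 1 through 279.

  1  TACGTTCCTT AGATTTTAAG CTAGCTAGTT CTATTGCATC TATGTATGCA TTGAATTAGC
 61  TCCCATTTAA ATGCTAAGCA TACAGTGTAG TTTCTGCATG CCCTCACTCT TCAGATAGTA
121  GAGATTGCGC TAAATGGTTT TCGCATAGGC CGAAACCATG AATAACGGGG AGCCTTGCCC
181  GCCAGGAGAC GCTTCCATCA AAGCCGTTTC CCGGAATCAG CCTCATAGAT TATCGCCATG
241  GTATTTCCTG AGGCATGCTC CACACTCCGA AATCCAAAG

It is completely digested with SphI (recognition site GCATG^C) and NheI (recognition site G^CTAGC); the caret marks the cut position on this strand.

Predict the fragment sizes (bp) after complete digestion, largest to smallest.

SphI sites (GCATGC) start at positions 96, 253.
SphI cuts after base 5 of each site (before the last base), so after positions 100, 257.
The NheI site (GCTAGC) starts at position 20.
NheI cuts after the first base of each site, so after position 20.
Combined cut positions: 20, 100, 257.
Linear molecule, 3 cuts → 4 fragments:
  1–20 → 20 bp
  21–100 → 80 bp
  101–257 → 157 bp
  258–279 → 22 bp
Sorted largest to smallest: 157, 80, 22, 20 bp.

157, 80, 22, 20 bp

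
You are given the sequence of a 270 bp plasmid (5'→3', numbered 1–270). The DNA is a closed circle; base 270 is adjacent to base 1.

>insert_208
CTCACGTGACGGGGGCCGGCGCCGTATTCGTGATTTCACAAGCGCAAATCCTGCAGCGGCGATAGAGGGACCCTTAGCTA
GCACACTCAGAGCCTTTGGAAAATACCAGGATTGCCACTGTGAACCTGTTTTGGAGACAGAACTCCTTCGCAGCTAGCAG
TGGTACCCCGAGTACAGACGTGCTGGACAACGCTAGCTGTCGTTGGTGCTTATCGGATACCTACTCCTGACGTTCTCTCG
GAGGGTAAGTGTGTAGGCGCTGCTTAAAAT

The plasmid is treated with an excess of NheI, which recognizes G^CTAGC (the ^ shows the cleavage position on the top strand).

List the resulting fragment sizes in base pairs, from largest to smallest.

NheI sites (GCTAGC) start at positions 77, 153, 192.
NheI cuts after the first base of each site, so after positions 77, 153, 192.
Circular molecule, 3 cuts → 3 fragments:
  78–153 → 76 bp
  154–192 → 39 bp
  193–270 then 1–77 → 78 + 77 = 155 bp
Sorted largest to smallest: 155, 76, 39 bp.

155, 76, 39 bp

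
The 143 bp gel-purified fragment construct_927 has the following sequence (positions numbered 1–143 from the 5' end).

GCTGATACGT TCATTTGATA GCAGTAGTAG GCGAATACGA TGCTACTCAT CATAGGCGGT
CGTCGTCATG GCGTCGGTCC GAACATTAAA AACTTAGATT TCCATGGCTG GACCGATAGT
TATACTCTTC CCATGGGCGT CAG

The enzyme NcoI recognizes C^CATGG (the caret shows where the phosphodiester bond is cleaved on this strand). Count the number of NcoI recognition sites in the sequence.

2

CCATGG occurs starting at positions 102, 131.
NcoI cuts at 2 sites.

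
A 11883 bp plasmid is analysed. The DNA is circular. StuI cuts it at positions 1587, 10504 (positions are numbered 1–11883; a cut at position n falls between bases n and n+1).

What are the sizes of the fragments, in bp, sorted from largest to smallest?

Circular molecule, 2 cuts → 2 fragments:
  10504 − 1587 = 8917 bp
  wrap: 11883 − 10504 + 1587 = 2966 bp
Sorted largest to smallest: 8917, 2966 bp.

8917, 2966 bp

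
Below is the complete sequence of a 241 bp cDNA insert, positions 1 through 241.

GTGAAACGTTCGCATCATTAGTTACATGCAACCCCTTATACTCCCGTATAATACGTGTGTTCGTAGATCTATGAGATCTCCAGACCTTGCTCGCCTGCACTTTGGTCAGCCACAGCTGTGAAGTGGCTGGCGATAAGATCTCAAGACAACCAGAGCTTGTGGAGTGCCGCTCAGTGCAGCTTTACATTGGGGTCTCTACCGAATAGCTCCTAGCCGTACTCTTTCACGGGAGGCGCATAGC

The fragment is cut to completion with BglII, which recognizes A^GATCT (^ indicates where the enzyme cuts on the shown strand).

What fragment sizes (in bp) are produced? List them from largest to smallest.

105, 65, 62, 9 bp

BglII sites (AGATCT) start at positions 65, 74, 136.
BglII cuts after the first base of each site, so after positions 65, 74, 136.
Linear molecule, 3 cuts → 4 fragments:
  1–65 → 65 bp
  66–74 → 9 bp
  75–136 → 62 bp
  137–241 → 105 bp
Sorted largest to smallest: 105, 65, 62, 9 bp.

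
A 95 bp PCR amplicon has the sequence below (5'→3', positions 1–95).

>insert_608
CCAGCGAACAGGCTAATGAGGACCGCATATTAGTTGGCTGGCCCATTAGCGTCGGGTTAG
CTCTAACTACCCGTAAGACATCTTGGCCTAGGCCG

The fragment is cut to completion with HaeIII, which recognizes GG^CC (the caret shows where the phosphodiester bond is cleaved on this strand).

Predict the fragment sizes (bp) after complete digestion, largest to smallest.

45, 41, 6, 3 bp

HaeIII sites (GGCC) start at positions 40, 85, 91.
HaeIII cuts after base 2 of each site, so after positions 41, 86, 92.
Linear molecule, 3 cuts → 4 fragments:
  1–41 → 41 bp
  42–86 → 45 bp
  87–92 → 6 bp
  93–95 → 3 bp
Sorted largest to smallest: 45, 41, 6, 3 bp.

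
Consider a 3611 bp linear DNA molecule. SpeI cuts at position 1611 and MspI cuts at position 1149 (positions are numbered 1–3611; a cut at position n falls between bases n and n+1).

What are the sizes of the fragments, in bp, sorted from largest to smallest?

Combined cut positions (sorted): 1149, 1611.
Linear molecule, 2 cuts → 3 fragments:
  1149 − 0 = 1149 bp
  1611 − 1149 = 462 bp
  3611 − 1611 = 2000 bp
Sorted largest to smallest: 2000, 1149, 462 bp.

2000, 1149, 462 bp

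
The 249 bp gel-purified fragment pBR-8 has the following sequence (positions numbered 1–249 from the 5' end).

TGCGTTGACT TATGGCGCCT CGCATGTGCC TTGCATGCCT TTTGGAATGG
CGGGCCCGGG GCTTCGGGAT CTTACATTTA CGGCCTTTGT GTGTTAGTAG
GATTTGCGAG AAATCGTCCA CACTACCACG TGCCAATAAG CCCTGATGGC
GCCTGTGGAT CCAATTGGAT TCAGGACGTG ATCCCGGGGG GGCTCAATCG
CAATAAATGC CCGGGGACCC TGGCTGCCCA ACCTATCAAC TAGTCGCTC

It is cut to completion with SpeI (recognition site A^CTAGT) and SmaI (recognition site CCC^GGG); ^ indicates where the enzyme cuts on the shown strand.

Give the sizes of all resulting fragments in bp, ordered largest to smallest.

128, 57, 27, 27, 10 bp

The SpeI site (ACTAGT) starts at position 239.
SpeI cuts after the first base of each site, so after position 239.
SmaI sites (CCCGGG) start at positions 55, 183, 210.
SmaI cuts after base 3 of each site, so after positions 57, 185, 212.
Combined cut positions: 57, 185, 212, 239.
Linear molecule, 4 cuts → 5 fragments:
  1–57 → 57 bp
  58–185 → 128 bp
  186–212 → 27 bp
  213–239 → 27 bp
  240–249 → 10 bp
Sorted largest to smallest: 128, 57, 27, 27, 10 bp.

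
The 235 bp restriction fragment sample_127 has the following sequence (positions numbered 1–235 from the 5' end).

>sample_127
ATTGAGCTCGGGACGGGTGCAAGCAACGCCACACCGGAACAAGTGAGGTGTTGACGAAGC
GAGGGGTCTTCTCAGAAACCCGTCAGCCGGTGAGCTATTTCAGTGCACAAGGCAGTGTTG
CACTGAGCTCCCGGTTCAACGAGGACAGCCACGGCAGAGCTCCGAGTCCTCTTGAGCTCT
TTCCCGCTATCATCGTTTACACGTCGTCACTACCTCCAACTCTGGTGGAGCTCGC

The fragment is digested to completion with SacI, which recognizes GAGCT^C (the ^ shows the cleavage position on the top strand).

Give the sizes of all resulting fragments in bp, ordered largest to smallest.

SacI sites (GAGCTC) start at positions 4, 125, 157, 174, 228.
SacI cuts after base 5 of each site (before the last base), so after positions 8, 129, 161, 178, 232.
Linear molecule, 5 cuts → 6 fragments:
  1–8 → 8 bp
  9–129 → 121 bp
  130–161 → 32 bp
  162–178 → 17 bp
  179–232 → 54 bp
  233–235 → 3 bp
Sorted largest to smallest: 121, 54, 32, 17, 8, 3 bp.

121, 54, 32, 17, 8, 3 bp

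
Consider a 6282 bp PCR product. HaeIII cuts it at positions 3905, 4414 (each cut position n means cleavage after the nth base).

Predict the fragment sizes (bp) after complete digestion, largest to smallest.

Linear molecule, 2 cuts → 3 fragments:
  3905 − 0 = 3905 bp
  4414 − 3905 = 509 bp
  6282 − 4414 = 1868 bp
Sorted largest to smallest: 3905, 1868, 509 bp.

3905, 1868, 509 bp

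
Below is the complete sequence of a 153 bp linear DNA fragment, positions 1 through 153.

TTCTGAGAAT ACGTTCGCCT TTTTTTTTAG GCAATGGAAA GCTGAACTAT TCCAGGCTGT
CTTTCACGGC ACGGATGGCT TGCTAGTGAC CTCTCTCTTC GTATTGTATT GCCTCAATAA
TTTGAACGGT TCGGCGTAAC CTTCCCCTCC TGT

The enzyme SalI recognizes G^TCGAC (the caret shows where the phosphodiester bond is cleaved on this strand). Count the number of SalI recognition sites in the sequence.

No occurrence of GTCGAC is present in the sequence.
SalI does not cut: 0 sites.

0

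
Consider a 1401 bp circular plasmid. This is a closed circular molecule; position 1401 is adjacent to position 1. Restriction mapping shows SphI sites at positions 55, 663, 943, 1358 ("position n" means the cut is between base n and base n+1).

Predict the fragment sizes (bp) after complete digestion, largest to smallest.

Circular molecule, 4 cuts → 4 fragments:
  663 − 55 = 608 bp
  943 − 663 = 280 bp
  1358 − 943 = 415 bp
  wrap: 1401 − 1358 + 55 = 98 bp
Sorted largest to smallest: 608, 415, 280, 98 bp.

608, 415, 280, 98 bp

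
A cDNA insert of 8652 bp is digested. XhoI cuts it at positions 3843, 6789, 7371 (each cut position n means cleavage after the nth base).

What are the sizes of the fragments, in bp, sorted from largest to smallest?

Linear molecule, 3 cuts → 4 fragments:
  3843 − 0 = 3843 bp
  6789 − 3843 = 2946 bp
  7371 − 6789 = 582 bp
  8652 − 7371 = 1281 bp
Sorted largest to smallest: 3843, 2946, 1281, 582 bp.

3843, 2946, 1281, 582 bp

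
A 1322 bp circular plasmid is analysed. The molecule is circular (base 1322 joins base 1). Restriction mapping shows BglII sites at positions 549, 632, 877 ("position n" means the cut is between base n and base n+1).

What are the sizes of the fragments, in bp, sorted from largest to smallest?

994, 245, 83 bp

Circular molecule, 3 cuts → 3 fragments:
  632 − 549 = 83 bp
  877 − 632 = 245 bp
  wrap: 1322 − 877 + 549 = 994 bp
Sorted largest to smallest: 994, 245, 83 bp.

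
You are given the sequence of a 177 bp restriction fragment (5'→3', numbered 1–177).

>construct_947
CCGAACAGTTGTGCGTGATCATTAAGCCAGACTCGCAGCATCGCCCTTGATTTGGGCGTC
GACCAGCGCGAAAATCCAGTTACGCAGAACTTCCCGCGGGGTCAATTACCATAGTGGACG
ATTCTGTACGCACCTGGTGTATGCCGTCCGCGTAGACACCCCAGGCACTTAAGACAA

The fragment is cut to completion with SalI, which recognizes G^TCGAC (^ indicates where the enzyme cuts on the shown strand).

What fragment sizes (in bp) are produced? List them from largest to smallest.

119, 58 bp

The SalI site (GTCGAC) starts at position 58.
SalI cuts after the first base of each site, so after position 58.
Linear molecule, 1 cut → 2 fragments:
  1–58 → 58 bp
  59–177 → 119 bp
Sorted largest to smallest: 119, 58 bp.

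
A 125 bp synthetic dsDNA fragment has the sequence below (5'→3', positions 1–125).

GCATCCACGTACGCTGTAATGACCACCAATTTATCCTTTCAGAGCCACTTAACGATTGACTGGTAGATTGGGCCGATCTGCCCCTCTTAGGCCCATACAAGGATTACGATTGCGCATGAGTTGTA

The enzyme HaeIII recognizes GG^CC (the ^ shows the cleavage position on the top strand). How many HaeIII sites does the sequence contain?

GGCC occurs starting at positions 71, 90.
HaeIII cuts at 2 sites.

2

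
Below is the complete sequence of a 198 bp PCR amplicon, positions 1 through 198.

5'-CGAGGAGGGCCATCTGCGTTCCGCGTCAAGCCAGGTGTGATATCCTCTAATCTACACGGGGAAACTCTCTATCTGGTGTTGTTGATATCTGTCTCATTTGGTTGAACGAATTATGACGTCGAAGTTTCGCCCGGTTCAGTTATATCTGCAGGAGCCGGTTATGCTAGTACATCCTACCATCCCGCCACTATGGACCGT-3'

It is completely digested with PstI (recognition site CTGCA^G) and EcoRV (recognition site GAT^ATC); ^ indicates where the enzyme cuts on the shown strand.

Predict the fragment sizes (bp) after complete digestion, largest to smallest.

The PstI site (CTGCAG) starts at position 146.
PstI cuts after base 5 of each site (before the last base), so after position 150.
EcoRV sites (GATATC) start at positions 39, 84.
EcoRV cuts after base 3 of each site, so after positions 41, 86.
Combined cut positions: 41, 86, 150.
Linear molecule, 3 cuts → 4 fragments:
  1–41 → 41 bp
  42–86 → 45 bp
  87–150 → 64 bp
  151–198 → 48 bp
Sorted largest to smallest: 64, 48, 45, 41 bp.

64, 48, 45, 41 bp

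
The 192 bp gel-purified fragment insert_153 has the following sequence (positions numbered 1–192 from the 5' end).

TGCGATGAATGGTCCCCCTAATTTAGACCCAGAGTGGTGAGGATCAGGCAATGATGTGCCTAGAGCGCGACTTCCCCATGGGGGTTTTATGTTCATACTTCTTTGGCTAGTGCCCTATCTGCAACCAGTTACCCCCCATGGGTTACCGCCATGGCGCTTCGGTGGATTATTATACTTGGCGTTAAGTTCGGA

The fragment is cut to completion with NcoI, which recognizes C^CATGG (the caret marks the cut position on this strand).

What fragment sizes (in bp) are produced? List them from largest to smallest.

NcoI sites (CCATGG) start at positions 76, 136, 149.
NcoI cuts after the first base of each site, so after positions 76, 136, 149.
Linear molecule, 3 cuts → 4 fragments:
  1–76 → 76 bp
  77–136 → 60 bp
  137–149 → 13 bp
  150–192 → 43 bp
Sorted largest to smallest: 76, 60, 43, 13 bp.

76, 60, 43, 13 bp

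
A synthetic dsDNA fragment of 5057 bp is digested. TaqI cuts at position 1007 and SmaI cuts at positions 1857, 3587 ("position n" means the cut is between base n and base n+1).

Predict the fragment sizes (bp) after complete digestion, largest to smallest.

1730, 1470, 1007, 850 bp

Combined cut positions (sorted): 1007, 1857, 3587.
Linear molecule, 3 cuts → 4 fragments:
  1007 − 0 = 1007 bp
  1857 − 1007 = 850 bp
  3587 − 1857 = 1730 bp
  5057 − 3587 = 1470 bp
Sorted largest to smallest: 1730, 1470, 1007, 850 bp.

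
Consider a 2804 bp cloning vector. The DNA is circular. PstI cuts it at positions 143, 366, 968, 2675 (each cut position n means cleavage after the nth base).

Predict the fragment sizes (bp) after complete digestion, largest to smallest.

Circular molecule, 4 cuts → 4 fragments:
  366 − 143 = 223 bp
  968 − 366 = 602 bp
  2675 − 968 = 1707 bp
  wrap: 2804 − 2675 + 143 = 272 bp
Sorted largest to smallest: 1707, 602, 272, 223 bp.

1707, 602, 272, 223 bp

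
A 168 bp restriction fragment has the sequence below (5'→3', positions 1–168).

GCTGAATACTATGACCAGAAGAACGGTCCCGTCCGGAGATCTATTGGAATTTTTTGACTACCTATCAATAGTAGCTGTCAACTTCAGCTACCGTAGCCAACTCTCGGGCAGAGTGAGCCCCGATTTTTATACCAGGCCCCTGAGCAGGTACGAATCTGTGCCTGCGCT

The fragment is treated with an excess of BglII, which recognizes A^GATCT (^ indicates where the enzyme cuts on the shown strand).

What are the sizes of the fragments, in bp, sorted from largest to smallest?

131, 37 bp

The BglII site (AGATCT) starts at position 37.
BglII cuts after the first base of each site, so after position 37.
Linear molecule, 1 cut → 2 fragments:
  1–37 → 37 bp
  38–168 → 131 bp
Sorted largest to smallest: 131, 37 bp.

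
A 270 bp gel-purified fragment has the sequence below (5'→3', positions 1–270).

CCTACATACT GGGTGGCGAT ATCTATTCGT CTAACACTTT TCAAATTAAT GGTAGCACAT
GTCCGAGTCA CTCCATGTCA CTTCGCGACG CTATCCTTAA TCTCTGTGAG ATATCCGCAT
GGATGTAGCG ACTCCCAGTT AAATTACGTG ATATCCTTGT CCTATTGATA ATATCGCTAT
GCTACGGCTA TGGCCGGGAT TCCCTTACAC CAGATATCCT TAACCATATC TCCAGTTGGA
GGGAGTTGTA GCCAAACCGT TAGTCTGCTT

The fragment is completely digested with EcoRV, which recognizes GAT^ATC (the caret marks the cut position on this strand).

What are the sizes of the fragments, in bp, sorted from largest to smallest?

92, 63, 55, 40, 20 bp

EcoRV sites (GATATC) start at positions 18, 110, 150, 213.
EcoRV cuts after base 3 of each site, so after positions 20, 112, 152, 215.
Linear molecule, 4 cuts → 5 fragments:
  1–20 → 20 bp
  21–112 → 92 bp
  113–152 → 40 bp
  153–215 → 63 bp
  216–270 → 55 bp
Sorted largest to smallest: 92, 63, 55, 40, 20 bp.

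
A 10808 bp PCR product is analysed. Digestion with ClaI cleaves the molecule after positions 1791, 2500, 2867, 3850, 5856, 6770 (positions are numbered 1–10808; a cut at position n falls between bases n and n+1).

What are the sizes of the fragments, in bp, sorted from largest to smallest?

4038, 2006, 1791, 983, 914, 709, 367 bp

Linear molecule, 6 cuts → 7 fragments:
  1791 − 0 = 1791 bp
  2500 − 1791 = 709 bp
  2867 − 2500 = 367 bp
  3850 − 2867 = 983 bp
  5856 − 3850 = 2006 bp
  6770 − 5856 = 914 bp
  10808 − 6770 = 4038 bp
Sorted largest to smallest: 4038, 2006, 1791, 983, 914, 709, 367 bp.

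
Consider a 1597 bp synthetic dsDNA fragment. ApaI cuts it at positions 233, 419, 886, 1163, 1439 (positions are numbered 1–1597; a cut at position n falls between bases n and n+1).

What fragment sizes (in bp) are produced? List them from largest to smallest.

467, 277, 276, 233, 186, 158 bp

Linear molecule, 5 cuts → 6 fragments:
  233 − 0 = 233 bp
  419 − 233 = 186 bp
  886 − 419 = 467 bp
  1163 − 886 = 277 bp
  1439 − 1163 = 276 bp
  1597 − 1439 = 158 bp
Sorted largest to smallest: 467, 277, 276, 233, 186, 158 bp.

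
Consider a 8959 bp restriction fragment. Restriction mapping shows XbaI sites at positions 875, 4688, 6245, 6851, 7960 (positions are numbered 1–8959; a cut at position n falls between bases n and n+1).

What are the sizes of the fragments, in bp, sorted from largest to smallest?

Linear molecule, 5 cuts → 6 fragments:
  875 − 0 = 875 bp
  4688 − 875 = 3813 bp
  6245 − 4688 = 1557 bp
  6851 − 6245 = 606 bp
  7960 − 6851 = 1109 bp
  8959 − 7960 = 999 bp
Sorted largest to smallest: 3813, 1557, 1109, 999, 875, 606 bp.

3813, 1557, 1109, 999, 875, 606 bp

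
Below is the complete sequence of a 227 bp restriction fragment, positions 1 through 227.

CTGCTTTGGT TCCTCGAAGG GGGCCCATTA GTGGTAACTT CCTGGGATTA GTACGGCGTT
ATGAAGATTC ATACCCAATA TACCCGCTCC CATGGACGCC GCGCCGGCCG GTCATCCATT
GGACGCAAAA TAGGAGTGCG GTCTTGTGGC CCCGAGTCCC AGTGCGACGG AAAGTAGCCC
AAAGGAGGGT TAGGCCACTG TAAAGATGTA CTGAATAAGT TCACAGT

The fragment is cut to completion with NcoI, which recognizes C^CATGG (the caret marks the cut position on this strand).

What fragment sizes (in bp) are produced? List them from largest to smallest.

137, 90 bp

The NcoI site (CCATGG) starts at position 90.
NcoI cuts after the first base of each site, so after position 90.
Linear molecule, 1 cut → 2 fragments:
  1–90 → 90 bp
  91–227 → 137 bp
Sorted largest to smallest: 137, 90 bp.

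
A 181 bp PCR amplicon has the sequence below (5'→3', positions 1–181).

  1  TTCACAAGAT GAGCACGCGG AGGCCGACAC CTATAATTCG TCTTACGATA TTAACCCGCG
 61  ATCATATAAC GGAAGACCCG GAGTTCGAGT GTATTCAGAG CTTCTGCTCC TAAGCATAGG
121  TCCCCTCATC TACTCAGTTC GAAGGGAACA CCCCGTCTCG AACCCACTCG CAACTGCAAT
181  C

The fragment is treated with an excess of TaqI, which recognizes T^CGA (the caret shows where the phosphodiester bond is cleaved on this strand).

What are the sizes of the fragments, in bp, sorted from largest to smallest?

TaqI sites (TCGA) start at positions 85, 139, 158.
TaqI cuts after the first base of each site, so after positions 85, 139, 158.
Linear molecule, 3 cuts → 4 fragments:
  1–85 → 85 bp
  86–139 → 54 bp
  140–158 → 19 bp
  159–181 → 23 bp
Sorted largest to smallest: 85, 54, 23, 19 bp.

85, 54, 23, 19 bp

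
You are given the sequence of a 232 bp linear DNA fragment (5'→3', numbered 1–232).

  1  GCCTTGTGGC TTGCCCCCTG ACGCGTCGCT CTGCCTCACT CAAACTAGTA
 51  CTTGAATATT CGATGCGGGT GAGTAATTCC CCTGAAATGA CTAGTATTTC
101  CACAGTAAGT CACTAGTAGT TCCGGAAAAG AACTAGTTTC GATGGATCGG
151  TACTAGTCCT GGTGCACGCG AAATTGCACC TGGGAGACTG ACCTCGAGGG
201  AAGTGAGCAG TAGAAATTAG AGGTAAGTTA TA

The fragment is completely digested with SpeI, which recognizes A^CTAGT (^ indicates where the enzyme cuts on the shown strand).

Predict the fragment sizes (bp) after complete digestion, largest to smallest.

SpeI sites (ACTAGT) start at positions 44, 90, 112, 132, 152.
SpeI cuts after the first base of each site, so after positions 44, 90, 112, 132, 152.
Linear molecule, 5 cuts → 6 fragments:
  1–44 → 44 bp
  45–90 → 46 bp
  91–112 → 22 bp
  113–132 → 20 bp
  133–152 → 20 bp
  153–232 → 80 bp
Sorted largest to smallest: 80, 46, 44, 22, 20, 20 bp.

80, 46, 44, 22, 20, 20 bp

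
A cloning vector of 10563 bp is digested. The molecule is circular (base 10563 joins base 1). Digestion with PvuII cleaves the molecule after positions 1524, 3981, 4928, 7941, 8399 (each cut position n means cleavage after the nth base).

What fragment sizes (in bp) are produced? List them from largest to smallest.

Circular molecule, 5 cuts → 5 fragments:
  3981 − 1524 = 2457 bp
  4928 − 3981 = 947 bp
  7941 − 4928 = 3013 bp
  8399 − 7941 = 458 bp
  wrap: 10563 − 8399 + 1524 = 3688 bp
Sorted largest to smallest: 3688, 3013, 2457, 947, 458 bp.

3688, 3013, 2457, 947, 458 bp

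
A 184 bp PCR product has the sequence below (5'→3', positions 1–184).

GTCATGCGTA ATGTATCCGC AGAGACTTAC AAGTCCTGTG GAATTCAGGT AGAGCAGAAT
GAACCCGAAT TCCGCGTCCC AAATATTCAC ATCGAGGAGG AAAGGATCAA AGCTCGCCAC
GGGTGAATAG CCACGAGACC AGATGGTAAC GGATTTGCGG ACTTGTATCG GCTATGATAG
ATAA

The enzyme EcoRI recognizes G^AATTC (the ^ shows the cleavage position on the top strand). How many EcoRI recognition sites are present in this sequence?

2

GAATTC occurs starting at positions 41, 67.
EcoRI cuts at 2 sites.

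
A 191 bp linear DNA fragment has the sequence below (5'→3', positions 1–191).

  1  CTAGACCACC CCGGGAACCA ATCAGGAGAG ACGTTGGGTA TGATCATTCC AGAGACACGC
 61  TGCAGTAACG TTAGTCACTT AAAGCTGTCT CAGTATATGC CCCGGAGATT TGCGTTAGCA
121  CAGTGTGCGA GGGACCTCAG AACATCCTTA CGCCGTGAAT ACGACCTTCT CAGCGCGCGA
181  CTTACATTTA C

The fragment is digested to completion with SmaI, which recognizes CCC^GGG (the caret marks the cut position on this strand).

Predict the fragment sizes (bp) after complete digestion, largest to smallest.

179, 12 bp

The SmaI site (CCCGGG) starts at position 10.
SmaI cuts after base 3 of each site, so after position 12.
Linear molecule, 1 cut → 2 fragments:
  1–12 → 12 bp
  13–191 → 179 bp
Sorted largest to smallest: 179, 12 bp.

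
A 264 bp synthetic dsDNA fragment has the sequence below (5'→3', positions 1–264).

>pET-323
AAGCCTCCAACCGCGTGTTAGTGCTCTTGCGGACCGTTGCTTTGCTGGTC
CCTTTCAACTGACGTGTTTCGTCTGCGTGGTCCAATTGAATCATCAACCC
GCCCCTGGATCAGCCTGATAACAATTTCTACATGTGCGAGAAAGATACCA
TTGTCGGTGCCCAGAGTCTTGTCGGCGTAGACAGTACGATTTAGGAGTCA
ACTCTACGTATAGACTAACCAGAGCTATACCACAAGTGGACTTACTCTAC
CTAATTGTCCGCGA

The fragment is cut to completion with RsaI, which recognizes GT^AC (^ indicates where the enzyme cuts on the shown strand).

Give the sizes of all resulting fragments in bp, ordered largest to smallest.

The RsaI site (GTAC) starts at position 184.
RsaI cuts after base 2 of each site, so after position 185.
Linear molecule, 1 cut → 2 fragments:
  1–185 → 185 bp
  186–264 → 79 bp
Sorted largest to smallest: 185, 79 bp.

185, 79 bp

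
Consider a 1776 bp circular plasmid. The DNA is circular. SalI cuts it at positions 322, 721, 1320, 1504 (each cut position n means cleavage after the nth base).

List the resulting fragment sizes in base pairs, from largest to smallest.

599, 594, 399, 184 bp

Circular molecule, 4 cuts → 4 fragments:
  721 − 322 = 399 bp
  1320 − 721 = 599 bp
  1504 − 1320 = 184 bp
  wrap: 1776 − 1504 + 322 = 594 bp
Sorted largest to smallest: 599, 594, 399, 184 bp.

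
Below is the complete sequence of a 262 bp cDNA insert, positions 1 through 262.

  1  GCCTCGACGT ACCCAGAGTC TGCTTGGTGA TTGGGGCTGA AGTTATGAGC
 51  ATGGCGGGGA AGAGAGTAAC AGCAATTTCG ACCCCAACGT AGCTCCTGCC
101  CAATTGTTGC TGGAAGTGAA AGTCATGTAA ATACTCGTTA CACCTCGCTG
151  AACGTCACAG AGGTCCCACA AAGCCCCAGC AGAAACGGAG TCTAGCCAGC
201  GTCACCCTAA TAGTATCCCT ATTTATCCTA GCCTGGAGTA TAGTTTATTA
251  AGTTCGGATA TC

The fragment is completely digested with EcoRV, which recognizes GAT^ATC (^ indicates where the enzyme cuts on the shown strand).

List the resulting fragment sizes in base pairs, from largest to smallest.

The EcoRV site (GATATC) starts at position 257.
EcoRV cuts after base 3 of each site, so after position 259.
Linear molecule, 1 cut → 2 fragments:
  1–259 → 259 bp
  260–262 → 3 bp
Sorted largest to smallest: 259, 3 bp.

259, 3 bp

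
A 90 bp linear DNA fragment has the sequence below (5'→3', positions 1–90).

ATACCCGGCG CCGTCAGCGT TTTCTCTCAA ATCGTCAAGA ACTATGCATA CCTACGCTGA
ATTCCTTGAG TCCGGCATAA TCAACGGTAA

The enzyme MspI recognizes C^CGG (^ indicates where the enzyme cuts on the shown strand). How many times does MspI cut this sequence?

CCGG occurs starting at positions 5, 72.
MspI cuts at 2 sites.

2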